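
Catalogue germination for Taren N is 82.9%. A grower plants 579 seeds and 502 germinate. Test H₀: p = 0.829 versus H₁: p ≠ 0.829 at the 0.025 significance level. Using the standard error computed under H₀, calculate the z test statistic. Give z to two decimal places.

z = 2.43

p̂ = 502/579 = 0.86701.
SE = √(p₀(1−p₀)/n) = √(0.14176/579) = 0.01565.
z = (0.86701 − 0.829)/0.01565 = 0.03801/0.01565 = 2.43.
Two-sided p-value ≈ 2·Φ(−2.429) = 0.0151; since p < α = 0.025, reject H₀.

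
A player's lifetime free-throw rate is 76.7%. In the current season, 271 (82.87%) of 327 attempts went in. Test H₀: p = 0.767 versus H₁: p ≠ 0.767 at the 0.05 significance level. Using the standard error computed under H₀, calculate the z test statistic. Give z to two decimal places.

p̂ = 271/327 = 0.8287.
Standard error under H₀: √(0.767×0.233/327) = 0.0234.
z = (0.8287 − 0.767)/0.0234 = 0.0617/0.0234 = 2.64.
Two-sided p-value ≈ 2·Φ(−2.641) = 0.0083. With α = 0.05, reject H₀.

z = 2.64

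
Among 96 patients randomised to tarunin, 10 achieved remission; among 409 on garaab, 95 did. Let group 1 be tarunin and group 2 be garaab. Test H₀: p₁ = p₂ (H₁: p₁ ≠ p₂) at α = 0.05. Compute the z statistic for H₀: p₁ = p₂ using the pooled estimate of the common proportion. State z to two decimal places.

z = -2.78

p̂₁ = 10/96 = 0.1042, p̂₂ = 95/409 = 0.2323.
Pooled p̂ = (10+95)/(96+409) = 105/505 = 0.2079.
SE = √(p̂(1−p̂)(1/n₁+1/n₂)) = √(0.2079·0.7921·0.0128617) = √(0.00211818) = 0.0460.
z = (0.1042 − 0.2323)/0.0460 = -0.1281/0.0460 = -2.78.
Two-sided p-value ≈ 2·Φ(−2.784) = 0.0054, so at α = 0.05 we reject H₀.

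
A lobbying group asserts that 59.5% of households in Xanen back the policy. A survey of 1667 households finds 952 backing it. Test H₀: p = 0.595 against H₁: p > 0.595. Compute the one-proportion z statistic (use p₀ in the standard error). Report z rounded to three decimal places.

p̂ = 952/1667 ≈ 0.57109.
Standard error under H₀: √(0.595×0.405/1667) = 0.01202.
z = (0.57109 − 0.595)/0.01202 = -0.02391/0.01202 = -1.989.

z = -1.989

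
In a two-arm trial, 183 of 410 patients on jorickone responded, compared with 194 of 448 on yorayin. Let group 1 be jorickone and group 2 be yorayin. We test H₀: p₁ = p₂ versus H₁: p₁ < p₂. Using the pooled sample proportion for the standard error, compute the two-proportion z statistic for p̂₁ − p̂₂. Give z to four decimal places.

p̂₁ = 183/410 = 0.4463415, p̂₂ = 194/448 = 0.4330357.
Pooled p̂ = (183+194)/(410+448) = 377/858 = 0.4393939.
SE = √(0.246327 × 0.00467117) = 0.0339210.
z = (0.4463415 − 0.4330357)/0.0339210 = 0.0133058/0.0339210 = 0.3923.
p-value = P(Z < 0.392) ≈ 0.6526.

z = 0.3923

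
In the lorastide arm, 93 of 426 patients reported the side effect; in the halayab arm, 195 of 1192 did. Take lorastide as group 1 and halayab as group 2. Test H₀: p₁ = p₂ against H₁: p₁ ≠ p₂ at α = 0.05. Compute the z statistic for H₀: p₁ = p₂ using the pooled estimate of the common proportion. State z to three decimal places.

z = 2.534

p̂₁ = 93/426 ≈ 0.218310, p̂₂ = 195/1192 ≈ 0.163591.
Pooled p̂ = (93+195)/(426+1192) = 288/1618 = 0.177998.
SE = √(0.146314 × 0.00318634) = 0.021592.
z = (0.218310 − 0.163591)/0.021592 = 0.054719/0.021592 = 2.534.
Two-sided p-value ≈ 2·Φ(−2.534) = 0.0113. With α = 0.05, reject H₀.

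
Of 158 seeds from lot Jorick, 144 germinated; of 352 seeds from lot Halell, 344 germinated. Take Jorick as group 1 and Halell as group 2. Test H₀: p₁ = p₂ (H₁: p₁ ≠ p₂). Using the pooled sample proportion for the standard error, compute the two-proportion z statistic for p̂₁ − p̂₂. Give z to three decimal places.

p̂₁ = 144/158 ≈ 0.911392, p̂₂ = 344/352 ≈ 0.977273.
Pooled p̂ = (144+344)/(158+352) = 488/510 = 0.956863.
SE = √(0.0412764 × 0.00917002) = 0.019455.
z = (0.911392 − 0.977273)/0.019455 = -0.065881/0.019455 = -3.386.

z = -3.386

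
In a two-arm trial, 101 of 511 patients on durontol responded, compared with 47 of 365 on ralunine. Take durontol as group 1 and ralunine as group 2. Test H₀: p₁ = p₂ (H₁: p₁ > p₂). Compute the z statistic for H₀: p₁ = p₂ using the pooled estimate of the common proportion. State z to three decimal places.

p̂₁ = 101/511 = 0.19765, p̂₂ = 47/365 = 0.12877.
Pooled p̂ = (101+47)/(511+365) = 148/876 = 0.16895.
SE = √(p̂(1−p̂)(1/n₁+1/n₂)) = √(0.16895·0.83105·0.00469667) = √(0.00065944) = 0.02568.
z = (0.19765 − 0.12877)/0.02568 = 0.06888/0.02568 = 2.682.
p-value = P(Z > 2.682) ≈ 0.0037.

z = 2.682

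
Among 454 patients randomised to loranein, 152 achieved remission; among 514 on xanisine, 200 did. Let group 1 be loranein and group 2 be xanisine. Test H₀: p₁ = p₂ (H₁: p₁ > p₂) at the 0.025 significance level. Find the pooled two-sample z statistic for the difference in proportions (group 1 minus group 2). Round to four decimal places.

p̂₁ = 152/454 ≈ 0.334802, p̂₂ = 200/514 ≈ 0.389105.
Pooled p̂ = (152+200)/(454+514) = 352/968 = 0.363636.
SE = √(0.231405 × 0.00414817) = 0.030982.
z = (0.334802 − 0.389105)/0.030982 = -0.054303/0.030982 = -1.7527.
p-value = P(Z > -1.753) ≈ 0.9602; since p > α = 0.025, fail to reject H₀.

z = -1.7527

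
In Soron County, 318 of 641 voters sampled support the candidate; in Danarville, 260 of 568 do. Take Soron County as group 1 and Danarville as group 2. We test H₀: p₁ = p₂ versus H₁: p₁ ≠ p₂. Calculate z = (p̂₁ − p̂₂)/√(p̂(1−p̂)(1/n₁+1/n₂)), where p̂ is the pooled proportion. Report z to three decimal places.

p̂₁ = 318/641 = 0.496100, p̂₂ = 260/568 = 0.457746.
Pooled p̂ = (318+260)/(641+568) = 578/1209 = 0.478081.
SE = √(0.24952 × 0.00332063) = 0.028785.
z = (0.496100 − 0.457746)/0.028785 = 0.038354/0.028785 = 1.332.

z = 1.332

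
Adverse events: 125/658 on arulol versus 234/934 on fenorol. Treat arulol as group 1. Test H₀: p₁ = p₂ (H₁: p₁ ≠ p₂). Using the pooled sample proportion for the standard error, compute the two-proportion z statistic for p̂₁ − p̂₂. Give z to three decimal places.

z = -2.847

p̂₁ = 125/658 = 0.189970, p̂₂ = 234/934 = 0.250535.
Pooled p̂ = (125+234)/(658+934) = 359/1592 = 0.225503.
SE = √(p̂(1−p̂)(1/n₁+1/n₂)) = √(0.225503·0.774497·0.00259042) = √(0.00045242) = 0.021270.
z = (0.189970 − 0.250535)/0.021270 = -0.060565/0.021270 = -2.847.
Two-sided p-value ≈ 2·Φ(−2.847) = 0.0044.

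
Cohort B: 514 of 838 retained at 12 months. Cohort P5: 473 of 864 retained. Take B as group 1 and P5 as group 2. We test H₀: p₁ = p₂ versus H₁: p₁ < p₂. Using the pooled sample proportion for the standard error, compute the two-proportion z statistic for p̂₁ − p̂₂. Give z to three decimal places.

p̂₁ = 514/838 ≈ 0.613365, p̂₂ = 473/864 ≈ 0.547454.
Pooled p̂ = (514+473)/(838+864) = 987/1702 = 0.579906.
SE = √(0.243615 × 0.00235072) = 0.023931.
z = (0.613365 − 0.547454)/0.023931 = 0.065911/0.023931 = 2.754.

z = 2.754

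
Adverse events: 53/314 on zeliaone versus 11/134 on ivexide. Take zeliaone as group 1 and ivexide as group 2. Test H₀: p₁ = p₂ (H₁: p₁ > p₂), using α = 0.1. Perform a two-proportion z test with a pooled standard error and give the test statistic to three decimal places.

z = 2.401

p̂₁ = 53/314 = 0.16879, p̂₂ = 11/134 = 0.08209.
Pooled p̂ = (53+11)/(314+134) = 64/448 = 0.14286.
SE = √(p̂(1−p̂)(1/n₁+1/n₂)) = √(0.14286·0.85714·0.0106474) = √(0.00130376) = 0.03611.
z = (0.16879 − 0.08209)/0.03611 = 0.08670/0.03611 = 2.401.
p-value = P(Z > 2.401) ≈ 0.0082. With α = 0.1, reject H₀.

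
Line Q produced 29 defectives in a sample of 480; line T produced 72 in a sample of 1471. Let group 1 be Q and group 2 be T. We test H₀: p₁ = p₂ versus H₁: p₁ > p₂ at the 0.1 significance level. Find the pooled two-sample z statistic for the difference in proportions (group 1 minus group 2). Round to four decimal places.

p̂₁ = 29/480 = 0.0604167, p̂₂ = 72/1471 = 0.0489463.
Pooled p̂ = (29+72)/(480+1471) = 101/1951 = 0.0517683.
SE = √(0.0490884 × 0.00276314) = 0.0116464.
z = (0.0604167 − 0.0489463)/0.0116464 = 0.0114704/0.0116464 = 0.9849.
p-value = P(Z > 0.985) ≈ 0.1623. With α = 0.1, fail to reject H₀.

z = 0.9849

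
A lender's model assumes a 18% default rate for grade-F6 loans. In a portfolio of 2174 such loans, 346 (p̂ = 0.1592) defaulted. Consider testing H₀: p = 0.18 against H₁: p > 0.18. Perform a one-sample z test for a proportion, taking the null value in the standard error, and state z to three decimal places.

z = -2.530

p̂ = 346/2174 = 0.15915.
SE = √(p₀(1−p₀)/n) = √(0.1476/2174) = 0.00824.
z = (0.15915 − 0.18)/0.00824 = -0.02085/0.00824 = -2.530.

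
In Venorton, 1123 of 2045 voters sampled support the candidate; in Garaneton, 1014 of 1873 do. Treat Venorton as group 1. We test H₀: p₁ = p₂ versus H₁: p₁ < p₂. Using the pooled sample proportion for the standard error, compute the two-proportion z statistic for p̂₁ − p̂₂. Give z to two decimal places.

z = 0.49

p̂₁ = 1123/2045 = 0.54914, p̂₂ = 1014/1873 = 0.54138.
Pooled p̂ = (1123+1014)/(2045+1873) = 2137/3918 = 0.54543.
SE = √(p̂(1−p̂)(1/n₁+1/n₂)) = √(0.54543·0.45457·0.0010229) = √(0.000253614) = 0.01593.
z = (0.54914 − 0.54138)/0.01593 = 0.00776/0.01593 = 0.49.
p-value = P(Z < 0.488) ≈ 0.6871.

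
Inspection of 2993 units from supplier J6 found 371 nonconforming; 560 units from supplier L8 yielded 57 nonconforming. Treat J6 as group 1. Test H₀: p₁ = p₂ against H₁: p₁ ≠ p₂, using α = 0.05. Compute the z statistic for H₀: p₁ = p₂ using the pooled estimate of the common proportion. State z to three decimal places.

z = 1.479

p̂₁ = 371/2993 ≈ 0.12396, p̂₂ = 57/560 ≈ 0.10179.
Pooled p̂ = (371+57)/(2993+560) = 428/3553 = 0.12046.
SE = √(0.105951 × 0.00211983) = 0.01499.
z = (0.12396 − 0.10179)/0.01499 = 0.02217/0.01499 = 1.479.
p-value = 2·P(Z > 1.479) ≈ 0.1391, so at α = 0.05 we fail to reject H₀.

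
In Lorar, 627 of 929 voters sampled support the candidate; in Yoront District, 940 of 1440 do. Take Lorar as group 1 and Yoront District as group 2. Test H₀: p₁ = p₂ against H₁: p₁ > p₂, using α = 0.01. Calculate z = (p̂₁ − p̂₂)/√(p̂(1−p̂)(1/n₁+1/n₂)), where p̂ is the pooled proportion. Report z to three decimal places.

p̂₁ = 627/929 ≈ 0.67492, p̂₂ = 940/1440 ≈ 0.65278.
Pooled p̂ = (627+940)/(929+1440) = 1567/2369 = 0.66146.
SE = √(0.22393 × 0.00177087) = 0.01991.
z = (0.67492 − 0.65278)/0.01991 = 0.02214/0.01991 = 1.112.
p-value = P(Z > 1.112) ≈ 0.1331; since p > α = 0.01, fail to reject H₀.

z = 1.112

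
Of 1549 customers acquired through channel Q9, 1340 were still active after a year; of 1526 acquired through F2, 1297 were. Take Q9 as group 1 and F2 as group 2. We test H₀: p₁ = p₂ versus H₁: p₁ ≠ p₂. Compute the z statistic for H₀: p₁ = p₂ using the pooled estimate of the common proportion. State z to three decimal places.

z = 1.201

p̂₁ = 1340/1549 ≈ 0.86507, p̂₂ = 1297/1526 ≈ 0.84993.
Pooled p̂ = (1340+1297)/(1549+1526) = 2637/3075 = 0.85756.
SE = √(0.12215 × 0.00130089) = 0.01261.
z = (0.86507 − 0.84993)/0.01261 = 0.01514/0.01261 = 1.201.
Two-sided p-value ≈ 2·Φ(−1.201) = 0.2297.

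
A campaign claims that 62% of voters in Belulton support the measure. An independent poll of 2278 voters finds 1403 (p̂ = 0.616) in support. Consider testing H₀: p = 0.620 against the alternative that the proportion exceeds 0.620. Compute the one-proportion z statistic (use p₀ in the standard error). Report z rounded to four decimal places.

p̂ = 1403/2278 = 0.615891.
SE = √(p₀(1−p₀)/n) = √(0.2356/2278) = 0.010170.
z = (0.615891 − 0.62)/0.010170 = -0.004109/0.010170 = -0.4040.
p-value = P(Z > -0.404) ≈ 0.6569.

z = -0.4040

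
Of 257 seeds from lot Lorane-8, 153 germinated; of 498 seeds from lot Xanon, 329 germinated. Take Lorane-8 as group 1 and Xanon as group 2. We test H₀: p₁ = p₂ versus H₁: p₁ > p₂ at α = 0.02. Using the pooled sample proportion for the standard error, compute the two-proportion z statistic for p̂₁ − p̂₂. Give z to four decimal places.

z = -1.7699

p̂₁ = 153/257 = 0.595331, p̂₂ = 329/498 = 0.660643.
Pooled p̂ = (153+329)/(257+498) = 482/755 = 0.638411.
SE = √(p̂(1−p̂)(1/n₁+1/n₂)) = √(0.638411·0.361589·0.00589908) = √(0.00136176) = 0.036902.
z = (0.595331 − 0.660643)/0.036902 = -0.065312/0.036902 = -1.7699.
p-value = P(Z > -1.770) ≈ 0.9616. With α = 0.02, fail to reject H₀.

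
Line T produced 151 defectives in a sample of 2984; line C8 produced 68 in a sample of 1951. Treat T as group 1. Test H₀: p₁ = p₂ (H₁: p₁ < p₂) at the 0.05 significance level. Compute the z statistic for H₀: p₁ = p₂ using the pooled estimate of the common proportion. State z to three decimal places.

p̂₁ = 151/2984 ≈ 0.050603, p̂₂ = 68/1951 ≈ 0.034854.
Pooled p̂ = (151+68)/(2984+1951) = 219/4935 = 0.044377.
SE = √(0.0424076 × 0.000847678) = 0.005996.
z = (0.050603 − 0.034854)/0.005996 = 0.015749/0.005996 = 2.627.
p-value = P(Z < 2.627) ≈ 0.9957, so at α = 0.05 we fail to reject H₀.

z = 2.627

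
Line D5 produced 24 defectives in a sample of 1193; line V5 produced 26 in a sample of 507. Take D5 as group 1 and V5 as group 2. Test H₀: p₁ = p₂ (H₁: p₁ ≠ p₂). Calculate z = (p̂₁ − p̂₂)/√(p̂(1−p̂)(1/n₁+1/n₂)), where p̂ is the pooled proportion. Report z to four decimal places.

z = -3.4792

p̂₁ = 24/1193 = 0.02011735, p̂₂ = 26/507 = 0.05128205.
Pooled p̂ = (24+26)/(1193+507) = 50/1700 = 0.02941176.
SE = √(0.0285467 × 0.00281061) = 0.00895732.
z = (0.02011735 − 0.05128205)/0.00895732 = -0.03116470/0.00895732 = -3.4792.
Two-sided p-value ≈ 2·Φ(−3.479) = 0.0005.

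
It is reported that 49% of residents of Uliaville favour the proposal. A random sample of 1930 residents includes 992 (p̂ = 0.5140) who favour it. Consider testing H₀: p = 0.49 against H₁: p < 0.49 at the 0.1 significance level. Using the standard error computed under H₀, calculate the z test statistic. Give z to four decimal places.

z = 2.1082

p̂ = 992/1930 = 0.5139896.
Standard error under H₀: √(0.49×0.51/1930) = 0.0113790.
z = (0.5139896 − 0.49)/0.0113790 = 0.0239896/0.0113790 = 2.1082.
p-value = P(Z < 2.108) ≈ 0.9825; since p > α = 0.1, fail to reject H₀.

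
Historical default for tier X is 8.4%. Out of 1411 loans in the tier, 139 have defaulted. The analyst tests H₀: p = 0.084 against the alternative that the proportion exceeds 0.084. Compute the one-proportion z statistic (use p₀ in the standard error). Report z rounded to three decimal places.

z = 1.965

p̂ = 139/1411 = 0.098512.
Standard error under H₀: √(0.084×0.916/1411) = 0.007385.
z = (0.098512 − 0.084)/0.007385 = 0.014512/0.007385 = 1.965.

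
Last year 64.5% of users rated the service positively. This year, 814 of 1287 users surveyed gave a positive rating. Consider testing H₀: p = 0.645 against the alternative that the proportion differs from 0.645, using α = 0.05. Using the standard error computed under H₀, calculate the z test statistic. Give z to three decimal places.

z = -0.939

p̂ = 814/1287 ≈ 0.63248.
Under H₀, SE = √(0.645·0.355/1287) = √(0.000177914) = 0.01334.
z = (0.63248 − 0.645)/0.01334 = -0.01252/0.01334 = -0.939.
Two-sided p-value ≈ 2·Φ(−0.939) = 0.3479. With α = 0.05, fail to reject H₀.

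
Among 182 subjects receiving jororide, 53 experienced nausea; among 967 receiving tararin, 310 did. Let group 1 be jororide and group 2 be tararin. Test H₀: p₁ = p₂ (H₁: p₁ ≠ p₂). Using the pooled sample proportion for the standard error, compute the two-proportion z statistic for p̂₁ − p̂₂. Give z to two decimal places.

z = -0.78

p̂₁ = 53/182 = 0.2912, p̂₂ = 310/967 = 0.3206.
Pooled p̂ = (53+310)/(182+967) = 363/1149 = 0.3159.
SE = √(0.216117 × 0.00652863) = 0.0376.
z = (0.2912 − 0.3206)/0.0376 = -0.0294/0.0376 = -0.78.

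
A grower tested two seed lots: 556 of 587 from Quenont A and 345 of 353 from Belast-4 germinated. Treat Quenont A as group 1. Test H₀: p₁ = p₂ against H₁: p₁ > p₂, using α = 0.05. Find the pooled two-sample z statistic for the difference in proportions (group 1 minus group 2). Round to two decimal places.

p̂₁ = 556/587 = 0.94719, p̂₂ = 345/353 = 0.97734.
Pooled p̂ = (556+345)/(587+353) = 901/940 = 0.95851.
SE = √(p̂(1−p̂)(1/n₁+1/n₂)) = √(0.95851·0.04149·0.00453644) = √(0.000180405) = 0.01343.
z = (0.94719 − 0.97734)/0.01343 = -0.03015/0.01343 = -2.24.
p-value = P(Z > -2.245) ≈ 0.9876; since p > α = 0.05, fail to reject H₀.

z = -2.24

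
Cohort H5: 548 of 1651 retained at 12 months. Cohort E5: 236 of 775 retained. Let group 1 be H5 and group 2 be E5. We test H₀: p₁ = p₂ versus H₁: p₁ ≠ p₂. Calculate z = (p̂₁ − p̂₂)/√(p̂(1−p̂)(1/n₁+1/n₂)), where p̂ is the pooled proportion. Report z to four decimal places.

z = 1.3457

p̂₁ = 548/1651 = 0.3319200, p̂₂ = 236/775 = 0.3045161.
Pooled p̂ = (548+236)/(1651+775) = 784/2426 = 0.3231657.
SE = √(p̂(1−p̂)(1/n₁+1/n₂)) = √(0.3231657·0.6768343·0.00189602) = √(0.000414715) = 0.0203646.
z = (0.3319200 − 0.3045161)/0.0203646 = 0.0274039/0.0203646 = 1.3457.
Two-sided p-value ≈ 2·Φ(−1.346) = 0.1784.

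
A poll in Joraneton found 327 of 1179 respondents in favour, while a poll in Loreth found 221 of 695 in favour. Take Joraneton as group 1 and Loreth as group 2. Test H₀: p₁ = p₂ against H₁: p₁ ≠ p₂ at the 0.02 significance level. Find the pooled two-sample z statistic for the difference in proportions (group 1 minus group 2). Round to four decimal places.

p̂₁ = 327/1179 ≈ 0.2773537, p̂₂ = 221/695 ≈ 0.3179856.
Pooled p̂ = (327+221)/(1179+695) = 548/1874 = 0.2924226.
SE = √(0.206912 × 0.00228703) = 0.0217534.
z = (0.2773537 − 0.3179856)/0.0217534 = -0.0406319/0.0217534 = -1.8678.
Two-sided p-value ≈ 2·Φ(−1.868) = 0.0618. With α = 0.02, fail to reject H₀.

z = -1.8678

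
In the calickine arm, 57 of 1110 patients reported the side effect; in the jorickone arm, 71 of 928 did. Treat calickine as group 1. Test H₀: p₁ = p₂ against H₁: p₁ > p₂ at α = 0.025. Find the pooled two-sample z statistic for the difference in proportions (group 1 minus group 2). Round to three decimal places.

z = -2.331

p̂₁ = 57/1110 ≈ 0.051351, p̂₂ = 71/928 ≈ 0.076509.
Pooled p̂ = (57+71)/(1110+928) = 128/2038 = 0.062807.
SE = √(p̂(1−p̂)(1/n₁+1/n₂)) = √(0.062807·0.937193·0.00197849) = √(0.000116458) = 0.010792.
z = (0.051351 − 0.076509)/0.010792 = -0.025158/0.010792 = -2.331.
p-value = P(Z > -2.331) ≈ 0.9901. With α = 0.025, fail to reject H₀.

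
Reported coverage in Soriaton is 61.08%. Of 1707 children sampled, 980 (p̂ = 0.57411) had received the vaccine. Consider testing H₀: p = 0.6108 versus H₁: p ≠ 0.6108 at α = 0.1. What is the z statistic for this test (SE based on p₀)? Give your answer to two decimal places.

p̂ = 980/1707 ≈ 0.5741.
Standard error under H₀: √(0.6108×0.3892/1707) = 0.0118.
z = (0.5741 − 0.6108)/0.0118 = -0.0367/0.0118 = -3.11.
p-value = 2·P(Z > 3.109) ≈ 0.0019. With α = 0.1, reject H₀.

z = -3.11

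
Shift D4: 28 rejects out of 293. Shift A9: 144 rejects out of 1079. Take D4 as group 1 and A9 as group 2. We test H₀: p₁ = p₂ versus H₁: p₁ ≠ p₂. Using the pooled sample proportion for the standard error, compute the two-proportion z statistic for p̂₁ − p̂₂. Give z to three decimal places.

p̂₁ = 28/293 = 0.095563, p̂₂ = 144/1079 = 0.133457.
Pooled p̂ = (28+144)/(293+1079) = 172/1372 = 0.125364.
SE = √(p̂(1−p̂)(1/n₁+1/n₂)) = √(0.125364·0.874636·0.00433975) = √(0.000475846) = 0.021814.
z = (0.095563 − 0.133457)/0.021814 = -0.037894/0.021814 = -1.737.
p-value = 2·P(Z > 1.737) ≈ 0.0824.

z = -1.737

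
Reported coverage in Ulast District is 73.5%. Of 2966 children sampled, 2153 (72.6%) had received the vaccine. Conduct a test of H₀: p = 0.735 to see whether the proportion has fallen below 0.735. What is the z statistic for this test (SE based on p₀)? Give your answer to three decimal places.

p̂ = 2153/2966 = 0.725893.
Standard error under H₀: √(0.735×0.265/2966) = 0.008104.
z = (0.725893 − 0.735)/0.008104 = -0.009107/0.008104 = -1.124.
p-value = P(Z < -1.124) ≈ 0.1306.

z = -1.124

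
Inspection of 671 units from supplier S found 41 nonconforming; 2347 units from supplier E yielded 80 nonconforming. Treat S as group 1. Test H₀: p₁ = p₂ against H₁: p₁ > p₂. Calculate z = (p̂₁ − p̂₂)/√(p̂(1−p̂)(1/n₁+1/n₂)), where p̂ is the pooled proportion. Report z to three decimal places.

p̂₁ = 41/671 ≈ 0.061103, p̂₂ = 80/2347 ≈ 0.034086.
Pooled p̂ = (41+80)/(671+2347) = 121/3018 = 0.040093.
SE = √(0.0384853 × 0.00191639) = 0.008588.
z = (0.061103 − 0.034086)/0.008588 = 0.027017/0.008588 = 3.146.
p-value = P(Z > 3.146) ≈ 0.0008.

z = 3.146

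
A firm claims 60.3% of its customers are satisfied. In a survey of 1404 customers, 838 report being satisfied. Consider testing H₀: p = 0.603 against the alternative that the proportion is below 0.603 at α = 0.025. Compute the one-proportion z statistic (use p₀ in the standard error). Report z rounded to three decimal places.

p̂ = 838/1404 ≈ 0.596866.
Under H₀, SE = √(0.603·0.397/1404) = √(0.000170506) = 0.013058.
z = (0.596866 − 0.603)/0.013058 = -0.006134/0.013058 = -0.470.
p-value = P(Z < -0.470) ≈ 0.3193. With α = 0.025, fail to reject H₀.

z = -0.470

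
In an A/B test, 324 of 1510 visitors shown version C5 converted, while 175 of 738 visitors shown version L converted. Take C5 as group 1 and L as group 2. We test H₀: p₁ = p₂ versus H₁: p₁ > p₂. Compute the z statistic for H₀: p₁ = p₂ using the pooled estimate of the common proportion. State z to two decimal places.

p̂₁ = 324/1510 = 0.21457, p̂₂ = 175/738 = 0.23713.
Pooled p̂ = (324+175)/(1510+738) = 499/2248 = 0.22198.
SE = √(p̂(1−p̂)(1/n₁+1/n₂)) = √(0.22198·0.77802·0.00201727) = √(0.000348386) = 0.01867.
z = (0.21457 − 0.23713)/0.01867 = -0.02256/0.01867 = -1.21.

z = -1.21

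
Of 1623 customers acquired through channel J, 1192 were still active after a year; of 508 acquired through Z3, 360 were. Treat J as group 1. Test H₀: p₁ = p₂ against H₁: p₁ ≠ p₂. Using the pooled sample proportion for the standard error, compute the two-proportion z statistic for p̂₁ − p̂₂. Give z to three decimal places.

z = 1.140

p̂₁ = 1192/1623 ≈ 0.73444, p̂₂ = 360/508 ≈ 0.70866.
Pooled p̂ = (1192+360)/(1623+508) = 1552/2131 = 0.72830.
SE = √(p̂(1−p̂)(1/n₁+1/n₂)) = √(0.72830·0.27170·0.00258465) = √(0.000511452) = 0.02262.
z = (0.73444 − 0.70866)/0.02262 = 0.02578/0.02262 = 1.140.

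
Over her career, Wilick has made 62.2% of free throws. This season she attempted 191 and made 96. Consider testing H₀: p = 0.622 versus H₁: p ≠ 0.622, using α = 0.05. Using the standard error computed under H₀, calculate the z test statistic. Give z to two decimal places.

p̂ = 96/191 ≈ 0.5026.
SE = √(p₀(1−p₀)/n) = √(0.23512/191) = 0.0351.
z = (0.5026 − 0.622)/0.0351 = -0.1194/0.0351 = -3.40.
Two-sided p-value ≈ 2·Φ(−3.403) = 0.0007. With α = 0.05, reject H₀.

z = -3.40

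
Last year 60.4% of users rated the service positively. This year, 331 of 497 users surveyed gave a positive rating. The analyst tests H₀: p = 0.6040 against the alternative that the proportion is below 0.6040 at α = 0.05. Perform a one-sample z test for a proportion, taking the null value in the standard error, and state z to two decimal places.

p̂ = 331/497 = 0.6660.
SE = √(p₀(1−p₀)/n) = √(0.23918/497) = 0.0219.
z = (0.6660 − 0.604)/0.0219 = 0.0620/0.0219 = 2.83.
p-value = P(Z < 2.826) ≈ 0.9976. With α = 0.05, fail to reject H₀.

z = 2.83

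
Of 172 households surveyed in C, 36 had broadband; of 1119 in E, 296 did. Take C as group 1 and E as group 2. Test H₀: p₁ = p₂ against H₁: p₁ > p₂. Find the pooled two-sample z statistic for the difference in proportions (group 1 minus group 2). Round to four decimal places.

p̂₁ = 36/172 ≈ 0.209302, p̂₂ = 296/1119 ≈ 0.264522.
Pooled p̂ = (36+296)/(172+1119) = 332/1291 = 0.257165.
SE = √(0.191031 × 0.00670761) = 0.035796.
z = (0.209302 − 0.264522)/0.035796 = -0.055220/0.035796 = -1.5426.
p-value = P(Z > -1.543) ≈ 0.9385.

z = -1.5426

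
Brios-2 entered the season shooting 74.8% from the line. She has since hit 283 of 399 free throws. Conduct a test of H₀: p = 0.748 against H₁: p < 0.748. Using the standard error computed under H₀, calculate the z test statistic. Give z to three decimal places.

z = -1.782

p̂ = 283/399 ≈ 0.70927.
SE = √(p₀(1−p₀)/n) = √(0.1885/399) = 0.02174.
z = (0.70927 − 0.748)/0.02174 = -0.03873/0.02174 = -1.782.
p-value = P(Z < -1.782) ≈ 0.0374.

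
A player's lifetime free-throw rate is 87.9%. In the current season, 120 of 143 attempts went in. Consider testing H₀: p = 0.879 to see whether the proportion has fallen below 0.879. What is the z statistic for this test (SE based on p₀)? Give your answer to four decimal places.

p̂ = 120/143 = 0.839161.
Under H₀, SE = √(0.879·0.121/143) = √(0.000743769) = 0.027272.
z = (0.839161 − 0.879)/0.027272 = -0.039839/0.027272 = -1.4608.
p-value = P(Z < -1.461) ≈ 0.0720.

z = -1.4608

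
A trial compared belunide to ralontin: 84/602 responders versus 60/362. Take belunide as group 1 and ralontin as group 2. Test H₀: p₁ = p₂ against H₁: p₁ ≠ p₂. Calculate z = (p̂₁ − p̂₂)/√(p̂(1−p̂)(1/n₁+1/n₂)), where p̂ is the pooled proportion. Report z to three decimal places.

z = -1.106

p̂₁ = 84/602 = 0.13953, p̂₂ = 60/362 = 0.16575.
Pooled p̂ = (84+60)/(602+362) = 144/964 = 0.14938.
SE = √(0.127064 × 0.00442356) = 0.02371.
z = (0.13953 − 0.16575)/0.02371 = -0.02622/0.02371 = -1.106.
p-value = 2·P(Z > 1.106) ≈ 0.2689.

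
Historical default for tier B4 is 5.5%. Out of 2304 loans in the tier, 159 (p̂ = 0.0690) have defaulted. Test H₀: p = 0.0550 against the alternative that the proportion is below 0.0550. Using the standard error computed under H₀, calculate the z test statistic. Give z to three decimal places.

z = 2.950

p̂ = 159/2304 ≈ 0.0690104.
Standard error under H₀: √(0.055×0.945/2304) = 0.0047496.
z = (0.0690104 − 0.055)/0.0047496 = 0.0140104/0.0047496 = 2.950.
p-value = P(Z < 2.950) ≈ 0.9984.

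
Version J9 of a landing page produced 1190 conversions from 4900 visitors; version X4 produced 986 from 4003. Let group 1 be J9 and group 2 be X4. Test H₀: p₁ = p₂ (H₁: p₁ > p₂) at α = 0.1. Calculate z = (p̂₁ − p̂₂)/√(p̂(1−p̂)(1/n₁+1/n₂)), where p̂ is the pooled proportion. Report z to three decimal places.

p̂₁ = 1190/4900 = 0.24286, p̂₂ = 986/4003 = 0.24632.
Pooled p̂ = (1190+986)/(4900+4003) = 2176/8903 = 0.24441.
SE = √(0.184675 × 0.000453894) = 0.00916.
z = (0.24286 − 0.24632)/0.00916 = -0.00346/0.00916 = -0.378.
p-value = P(Z > -0.378) ≈ 0.6472. With α = 0.1, fail to reject H₀.

z = -0.378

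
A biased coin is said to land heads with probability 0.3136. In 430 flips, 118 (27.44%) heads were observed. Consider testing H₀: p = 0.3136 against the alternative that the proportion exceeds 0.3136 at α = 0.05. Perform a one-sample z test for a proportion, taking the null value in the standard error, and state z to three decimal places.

z = -1.751

p̂ = 118/430 = 0.27442.
SE = √(p₀(1−p₀)/n) = √(0.21526/430) = 0.02237.
z = (0.27442 − 0.3136)/0.02237 = -0.03918/0.02237 = -1.751.
p-value = P(Z > -1.751) ≈ 0.9600; since p > α = 0.05, fail to reject H₀.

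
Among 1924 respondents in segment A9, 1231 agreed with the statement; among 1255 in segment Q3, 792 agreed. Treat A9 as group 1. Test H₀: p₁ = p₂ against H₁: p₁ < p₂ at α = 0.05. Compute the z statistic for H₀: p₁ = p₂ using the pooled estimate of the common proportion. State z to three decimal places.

p̂₁ = 1231/1924 ≈ 0.639813, p̂₂ = 792/1255 ≈ 0.631076.
Pooled p̂ = (1231+792)/(1924+1255) = 2023/3179 = 0.636364.
SE = √(p̂(1−p̂)(1/n₁+1/n₂)) = √(0.636364·0.363636·0.00131656) = √(0.000304659) = 0.017454.
z = (0.639813 − 0.631076)/0.017454 = 0.008737/0.017454 = 0.501.
p-value = P(Z < 0.501) ≈ 0.6917, so at α = 0.05 we fail to reject H₀.

z = 0.501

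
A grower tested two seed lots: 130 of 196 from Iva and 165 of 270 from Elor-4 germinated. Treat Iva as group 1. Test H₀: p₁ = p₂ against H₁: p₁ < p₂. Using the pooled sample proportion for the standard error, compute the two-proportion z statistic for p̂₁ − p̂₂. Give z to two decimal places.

z = 1.15

p̂₁ = 130/196 = 0.6633, p̂₂ = 165/270 = 0.6111.
Pooled p̂ = (130+165)/(196+270) = 295/466 = 0.6330.
SE = √(p̂(1−p̂)(1/n₁+1/n₂)) = √(0.6330·0.3670·0.00880574) = √(0.00204556) = 0.0452.
z = (0.6633 − 0.6111)/0.0452 = 0.0522/0.0452 = 1.15.
p-value = P(Z < 1.153) ≈ 0.8756.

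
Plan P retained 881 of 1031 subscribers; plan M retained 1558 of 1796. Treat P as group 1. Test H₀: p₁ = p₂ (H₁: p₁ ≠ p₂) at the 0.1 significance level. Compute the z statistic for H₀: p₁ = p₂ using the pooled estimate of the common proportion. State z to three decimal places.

p̂₁ = 881/1031 = 0.854510, p̂₂ = 1558/1796 = 0.867483.
Pooled p̂ = (881+1558)/(1031+1796) = 2439/2827 = 0.862752.
SE = √(0.118411 × 0.00152672) = 0.013445.
z = (0.854510 − 0.867483)/0.013445 = -0.012973/0.013445 = -0.965.
p-value = 2·P(Z > 0.965) ≈ 0.3346; since p > α = 0.1, fail to reject H₀.

z = -0.965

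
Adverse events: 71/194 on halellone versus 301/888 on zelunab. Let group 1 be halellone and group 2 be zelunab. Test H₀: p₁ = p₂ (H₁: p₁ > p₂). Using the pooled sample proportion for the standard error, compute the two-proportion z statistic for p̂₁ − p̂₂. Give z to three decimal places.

z = 0.718

p̂₁ = 71/194 = 0.36598, p̂₂ = 301/888 = 0.33896.
Pooled p̂ = (71+301)/(194+888) = 372/1082 = 0.34381.
SE = √(p̂(1−p̂)(1/n₁+1/n₂)) = √(0.34381·0.65619·0.00628077) = √(0.00141697) = 0.03764.
z = (0.36598 − 0.33896)/0.03764 = 0.02702/0.03764 = 0.718.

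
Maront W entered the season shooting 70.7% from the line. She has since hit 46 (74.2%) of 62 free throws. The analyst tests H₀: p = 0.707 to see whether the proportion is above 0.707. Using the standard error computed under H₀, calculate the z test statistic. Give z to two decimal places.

z = 0.60

p̂ = 46/62 ≈ 0.7419.
Standard error under H₀: √(0.707×0.293/62) = 0.0578.
z = (0.7419 − 0.707)/0.0578 = 0.0349/0.0578 = 0.60.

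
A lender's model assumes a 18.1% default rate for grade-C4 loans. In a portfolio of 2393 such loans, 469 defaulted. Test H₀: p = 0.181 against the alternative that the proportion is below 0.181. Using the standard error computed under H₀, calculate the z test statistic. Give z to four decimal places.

z = 1.9043

p̂ = 469/2393 = 0.1959883.
Under H₀, SE = √(0.181·0.819/2393) = √(6.19469e-05) = 0.0078706.
z = (0.1959883 − 0.181)/0.0078706 = 0.0149883/0.0078706 = 1.9043.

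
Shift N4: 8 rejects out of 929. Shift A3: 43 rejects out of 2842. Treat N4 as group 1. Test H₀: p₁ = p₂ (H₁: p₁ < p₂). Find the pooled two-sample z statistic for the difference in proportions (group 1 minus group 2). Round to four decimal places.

p̂₁ = 8/929 = 0.00861141, p̂₂ = 43/2842 = 0.01513019.
Pooled p̂ = (8+43)/(929+2842) = 51/3771 = 0.01352426.
SE = √(p̂(1−p̂)(1/n₁+1/n₂)) = √(0.01352426·0.98647574·0.00142829) = √(1.90553e-05) = 0.00436524.
z = (0.00861141 − 0.01513019)/0.00436524 = -0.00651878/0.00436524 = -1.4933.
p-value = P(Z < -1.493) ≈ 0.0677.

z = -1.4933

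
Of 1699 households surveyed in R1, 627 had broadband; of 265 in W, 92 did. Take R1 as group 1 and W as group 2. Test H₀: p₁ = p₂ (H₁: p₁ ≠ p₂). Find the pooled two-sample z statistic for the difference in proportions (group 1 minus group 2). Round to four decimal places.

p̂₁ = 627/1699 ≈ 0.369041, p̂₂ = 92/265 ≈ 0.347170.
Pooled p̂ = (627+92)/(1699+265) = 719/1964 = 0.366090.
SE = √(0.232068 × 0.00436217) = 0.031817.
z = (0.369041 − 0.347170)/0.031817 = 0.021871/0.031817 = 0.6874.

z = 0.6874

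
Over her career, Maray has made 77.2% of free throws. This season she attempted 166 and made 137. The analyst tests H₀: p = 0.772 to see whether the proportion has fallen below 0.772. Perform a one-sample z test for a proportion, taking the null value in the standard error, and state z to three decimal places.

p̂ = 137/166 = 0.82530.
Under H₀, SE = √(0.772·0.228/166) = √(0.00106034) = 0.03256.
z = (0.82530 − 0.772)/0.03256 = 0.05330/0.03256 = 1.637.

z = 1.637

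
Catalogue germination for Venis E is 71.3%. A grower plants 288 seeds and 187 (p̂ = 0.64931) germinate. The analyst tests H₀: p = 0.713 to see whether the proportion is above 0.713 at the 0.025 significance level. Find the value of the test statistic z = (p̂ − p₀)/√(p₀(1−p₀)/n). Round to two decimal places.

p̂ = 187/288 ≈ 0.6493.
Under H₀, SE = √(0.713·0.287/288) = √(0.000710524) = 0.0267.
z = (0.6493 − 0.713)/0.0267 = -0.0637/0.0267 = -2.39.
p-value = P(Z > -2.390) ≈ 0.9916. With α = 0.025, fail to reject H₀.

z = -2.39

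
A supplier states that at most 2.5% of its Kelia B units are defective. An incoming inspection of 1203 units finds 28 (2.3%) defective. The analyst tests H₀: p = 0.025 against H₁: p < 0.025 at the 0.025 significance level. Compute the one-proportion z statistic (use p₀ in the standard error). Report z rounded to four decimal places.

z = -0.3832

p̂ = 28/1203 = 0.023275.
Standard error under H₀: √(0.025×0.975/1203) = 0.004501.
z = (0.023275 − 0.025)/0.004501 = -0.001725/0.004501 = -0.3832.
p-value = P(Z < -0.383) ≈ 0.3508, so at α = 0.025 we fail to reject H₀.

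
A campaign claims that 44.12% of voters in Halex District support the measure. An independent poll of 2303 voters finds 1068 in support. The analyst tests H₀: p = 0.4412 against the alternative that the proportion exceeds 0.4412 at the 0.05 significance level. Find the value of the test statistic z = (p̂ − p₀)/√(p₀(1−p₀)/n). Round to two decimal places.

z = 2.18

p̂ = 1068/2303 = 0.4637.
Under H₀, SE = √(0.4412·0.5588/2303) = √(0.000107053) = 0.0103.
z = (0.4637 − 0.4412)/0.0103 = 0.0225/0.0103 = 2.18.
p-value = P(Z > 2.179) ≈ 0.0147; since p < α = 0.05, reject H₀.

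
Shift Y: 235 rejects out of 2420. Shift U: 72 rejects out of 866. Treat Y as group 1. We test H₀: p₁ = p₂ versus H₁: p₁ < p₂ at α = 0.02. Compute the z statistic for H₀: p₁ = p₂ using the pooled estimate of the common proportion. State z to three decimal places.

z = 1.212

p̂₁ = 235/2420 ≈ 0.097107, p̂₂ = 72/866 ≈ 0.083141.
Pooled p̂ = (235+72)/(2420+866) = 307/3286 = 0.093427.
SE = √(p̂(1−p̂)(1/n₁+1/n₂)) = √(0.093427·0.906573·0.00156796) = √(0.000132803) = 0.011524.
z = (0.097107 − 0.083141)/0.011524 = 0.013966/0.011524 = 1.212.
p-value = P(Z < 1.212) ≈ 0.8872. With α = 0.02, fail to reject H₀.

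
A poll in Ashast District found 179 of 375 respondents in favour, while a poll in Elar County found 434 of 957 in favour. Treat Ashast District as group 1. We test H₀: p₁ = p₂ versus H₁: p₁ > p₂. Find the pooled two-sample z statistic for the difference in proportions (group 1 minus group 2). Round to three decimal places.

z = 0.785

p̂₁ = 179/375 = 0.47733, p̂₂ = 434/957 = 0.45350.
Pooled p̂ = (179+434)/(375+957) = 613/1332 = 0.46021.
SE = √(p̂(1−p̂)(1/n₁+1/n₂)) = √(0.46021·0.53979·0.0037116) = √(0.000922023) = 0.03036.
z = (0.47733 − 0.45350)/0.03036 = 0.02383/0.03036 = 0.785.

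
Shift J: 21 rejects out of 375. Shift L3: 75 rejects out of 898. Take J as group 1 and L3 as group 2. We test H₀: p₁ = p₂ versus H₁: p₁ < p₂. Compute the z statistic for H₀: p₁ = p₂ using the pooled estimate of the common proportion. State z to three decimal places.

p̂₁ = 21/375 = 0.05600, p̂₂ = 75/898 = 0.08352.
Pooled p̂ = (21+75)/(375+898) = 96/1273 = 0.07541.
SE = √(p̂(1−p̂)(1/n₁+1/n₂)) = √(0.07541·0.92459·0.00378025) = √(0.00026358) = 0.01624.
z = (0.05600 − 0.08352)/0.01624 = -0.02752/0.01624 = -1.695.
p-value = P(Z < -1.695) ≈ 0.0450.

z = -1.695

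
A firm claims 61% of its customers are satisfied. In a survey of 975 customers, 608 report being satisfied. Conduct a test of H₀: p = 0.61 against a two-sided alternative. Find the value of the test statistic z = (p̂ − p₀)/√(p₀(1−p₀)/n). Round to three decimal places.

p̂ = 608/975 ≈ 0.62359.
Standard error under H₀: √(0.61×0.39/975) = 0.01562.
z = (0.62359 − 0.61)/0.01562 = 0.01359/0.01562 = 0.870.
Two-sided p-value ≈ 2·Φ(−0.870) = 0.3843.

z = 0.870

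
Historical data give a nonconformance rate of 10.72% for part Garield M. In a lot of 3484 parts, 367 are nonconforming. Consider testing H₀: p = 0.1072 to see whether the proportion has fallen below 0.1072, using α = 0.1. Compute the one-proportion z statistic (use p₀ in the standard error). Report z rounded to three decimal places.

p̂ = 367/3484 = 0.10534.
Standard error under H₀: √(0.1072×0.8928/3484) = 0.00524.
z = (0.10534 − 0.1072)/0.00524 = -0.00186/0.00524 = -0.355.
p-value = P(Z < -0.355) ≈ 0.3612; since p > α = 0.1, fail to reject H₀.

z = -0.355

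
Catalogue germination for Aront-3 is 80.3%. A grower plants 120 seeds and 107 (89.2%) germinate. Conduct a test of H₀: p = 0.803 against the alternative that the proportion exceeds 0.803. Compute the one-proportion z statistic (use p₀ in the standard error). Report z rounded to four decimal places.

p̂ = 107/120 = 0.891667.
Under H₀, SE = √(0.803·0.197/120) = √(0.00131826) = 0.036308.
z = (0.891667 − 0.803)/0.036308 = 0.088667/0.036308 = 2.4421.
p-value = P(Z > 2.442) ≈ 0.0073.

z = 2.4421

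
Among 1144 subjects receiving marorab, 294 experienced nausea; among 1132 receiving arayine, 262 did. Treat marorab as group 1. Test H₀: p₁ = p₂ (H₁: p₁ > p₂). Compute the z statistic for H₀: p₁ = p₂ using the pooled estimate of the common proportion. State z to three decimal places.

z = 1.418

p̂₁ = 294/1144 ≈ 0.25699, p̂₂ = 262/1132 ≈ 0.23145.
Pooled p̂ = (294+262)/(1144+1132) = 556/2276 = 0.24429.
SE = √(p̂(1−p̂)(1/n₁+1/n₂)) = √(0.24429·0.75571·0.00175752) = √(0.000324458) = 0.01801.
z = (0.25699 − 0.23145)/0.01801 = 0.02554/0.01801 = 1.418.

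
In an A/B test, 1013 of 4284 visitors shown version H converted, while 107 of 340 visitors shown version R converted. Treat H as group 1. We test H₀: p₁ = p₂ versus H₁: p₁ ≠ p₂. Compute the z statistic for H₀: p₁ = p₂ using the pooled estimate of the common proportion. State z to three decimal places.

z = -3.241

p̂₁ = 1013/4284 = 0.236461, p̂₂ = 107/340 = 0.314706.
Pooled p̂ = (1013+107)/(4284+340) = 1120/4624 = 0.242215.
SE = √(0.183547 × 0.0031746) = 0.024139.
z = (0.236461 − 0.314706)/0.024139 = -0.078245/0.024139 = -3.241.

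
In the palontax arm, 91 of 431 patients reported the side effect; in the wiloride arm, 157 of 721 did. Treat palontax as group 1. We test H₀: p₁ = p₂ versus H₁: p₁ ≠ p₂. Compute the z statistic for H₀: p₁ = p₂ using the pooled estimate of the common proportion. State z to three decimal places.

p̂₁ = 91/431 ≈ 0.21114, p̂₂ = 157/721 ≈ 0.21775.
Pooled p̂ = (91+157)/(431+721) = 248/1152 = 0.21528.
SE = √(0.168933 × 0.00370715) = 0.02503.
z = (0.21114 − 0.21775)/0.02503 = -0.00661/0.02503 = -0.264.
Two-sided p-value ≈ 2·Φ(−0.264) = 0.7915.

z = -0.264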